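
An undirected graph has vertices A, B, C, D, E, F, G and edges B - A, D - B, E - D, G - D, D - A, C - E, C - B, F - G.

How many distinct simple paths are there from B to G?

B–A–D–G
B–C–E–D–G
B–D–G

3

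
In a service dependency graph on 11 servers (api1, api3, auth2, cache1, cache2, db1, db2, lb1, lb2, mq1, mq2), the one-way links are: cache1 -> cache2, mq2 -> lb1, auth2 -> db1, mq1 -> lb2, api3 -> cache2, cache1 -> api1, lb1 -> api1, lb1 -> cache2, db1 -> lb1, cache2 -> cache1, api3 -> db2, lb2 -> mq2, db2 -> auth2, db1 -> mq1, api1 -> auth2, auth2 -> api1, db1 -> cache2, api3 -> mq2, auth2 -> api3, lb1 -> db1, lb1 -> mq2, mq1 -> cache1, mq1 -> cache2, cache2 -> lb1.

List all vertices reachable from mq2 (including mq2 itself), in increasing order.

Start at mq2.
Its neighbours: lb1.
Then their neighbours: api1, cache2, db1.
Then next layer: auth2, cache1, mq1.
Then next layer: api3, lb2.
Then next layer: db2.
Every vertex is now reached.

api1, api3, auth2, cache1, cache2, db1, db2, lb1, lb2, mq1, mq2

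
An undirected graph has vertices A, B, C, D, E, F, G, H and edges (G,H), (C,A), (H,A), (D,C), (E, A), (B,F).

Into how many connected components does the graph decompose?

From A: component {A, C, D, E, G, H}.
From B: component {B, F}.
That's 2 components.

2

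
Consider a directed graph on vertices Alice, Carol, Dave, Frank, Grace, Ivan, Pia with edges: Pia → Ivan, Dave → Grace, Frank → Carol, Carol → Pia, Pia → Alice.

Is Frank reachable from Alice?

Alice has no outgoing edges, so nothing is reachable from it.

No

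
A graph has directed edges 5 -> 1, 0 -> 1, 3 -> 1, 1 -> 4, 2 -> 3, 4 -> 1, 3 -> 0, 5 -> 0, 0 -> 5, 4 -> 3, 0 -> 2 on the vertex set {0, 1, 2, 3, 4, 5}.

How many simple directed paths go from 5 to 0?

2

5→0
5→1→4→3→0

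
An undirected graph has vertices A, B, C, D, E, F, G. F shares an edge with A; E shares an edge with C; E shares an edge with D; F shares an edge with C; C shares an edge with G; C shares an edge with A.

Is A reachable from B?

No

B has no edges, so nothing is reachable from it.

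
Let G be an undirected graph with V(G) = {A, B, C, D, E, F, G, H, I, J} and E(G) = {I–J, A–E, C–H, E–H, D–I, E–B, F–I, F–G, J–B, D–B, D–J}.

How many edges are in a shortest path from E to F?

Distance 0: E.
Distance 1: A, B, H.
Distance 2: C, D, J.
Distance 3: I.
Distance 4: F — contains F.

4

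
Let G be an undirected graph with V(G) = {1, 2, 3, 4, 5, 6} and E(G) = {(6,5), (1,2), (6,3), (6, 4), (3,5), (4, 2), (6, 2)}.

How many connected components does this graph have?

From 1: component {1, 2, 3, 4, 5, 6}.
That's 1 component.

1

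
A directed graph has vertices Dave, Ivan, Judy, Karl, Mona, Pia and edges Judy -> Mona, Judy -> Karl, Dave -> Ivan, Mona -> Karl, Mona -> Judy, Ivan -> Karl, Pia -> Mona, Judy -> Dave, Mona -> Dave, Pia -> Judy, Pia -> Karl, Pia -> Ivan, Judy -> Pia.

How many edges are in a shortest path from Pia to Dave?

2

Distance 0: Pia.
Distance 1: Ivan, Judy, Karl, Mona.
Distance 2: Dave — contains Dave.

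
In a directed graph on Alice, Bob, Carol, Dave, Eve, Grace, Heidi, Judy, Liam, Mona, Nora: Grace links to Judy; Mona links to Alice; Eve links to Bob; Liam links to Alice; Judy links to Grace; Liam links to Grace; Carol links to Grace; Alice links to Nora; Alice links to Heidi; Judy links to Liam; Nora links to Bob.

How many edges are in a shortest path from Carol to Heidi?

Distance 0: Carol.
Distance 1: Grace.
Distance 2: Judy.
Distance 3: Liam.
Distance 4: Alice.
Distance 5: Heidi, Nora — contains Heidi.

5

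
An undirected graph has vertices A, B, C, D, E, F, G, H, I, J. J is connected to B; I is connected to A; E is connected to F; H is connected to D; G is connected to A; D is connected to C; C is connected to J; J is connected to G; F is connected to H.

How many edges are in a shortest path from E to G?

Distance 0: E.
Distance 1: F.
Distance 2: H.
Distance 3: D.
Distance 4: C.
Distance 5: J.
Distance 6: B, G — contains G.

6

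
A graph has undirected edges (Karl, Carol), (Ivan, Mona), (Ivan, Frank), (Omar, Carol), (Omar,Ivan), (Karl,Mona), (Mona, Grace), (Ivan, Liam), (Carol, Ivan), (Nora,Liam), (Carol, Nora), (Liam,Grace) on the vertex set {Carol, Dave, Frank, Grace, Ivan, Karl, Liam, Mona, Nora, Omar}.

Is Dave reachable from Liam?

Explore from Liam.
Distance 1: reach Grace, Ivan, Nora.
Distance 2: reach Carol, Frank, Mona, Omar.
Distance 3: reach Karl.
The search is exhausted without reaching Dave; it lies in a different component.

No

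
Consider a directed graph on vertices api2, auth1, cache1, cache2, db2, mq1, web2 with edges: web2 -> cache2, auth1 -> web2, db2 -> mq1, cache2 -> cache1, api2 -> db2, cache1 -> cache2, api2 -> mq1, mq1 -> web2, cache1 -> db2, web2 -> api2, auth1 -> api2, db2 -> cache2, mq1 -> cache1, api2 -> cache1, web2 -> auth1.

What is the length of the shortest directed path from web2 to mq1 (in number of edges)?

Distance 0: web2.
Distance 1: api2, auth1, cache2.
Distance 2: cache1, db2, mq1 — contains mq1.

2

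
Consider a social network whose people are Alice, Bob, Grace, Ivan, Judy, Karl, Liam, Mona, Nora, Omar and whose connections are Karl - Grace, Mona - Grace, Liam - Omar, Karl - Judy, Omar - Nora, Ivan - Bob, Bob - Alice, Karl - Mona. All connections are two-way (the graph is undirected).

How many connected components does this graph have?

From Alice: component {Alice, Bob, Ivan}.
From Grace: component {Grace, Judy, Karl, Mona}.
From Liam: component {Liam, Nora, Omar}.
That's 3 components.

3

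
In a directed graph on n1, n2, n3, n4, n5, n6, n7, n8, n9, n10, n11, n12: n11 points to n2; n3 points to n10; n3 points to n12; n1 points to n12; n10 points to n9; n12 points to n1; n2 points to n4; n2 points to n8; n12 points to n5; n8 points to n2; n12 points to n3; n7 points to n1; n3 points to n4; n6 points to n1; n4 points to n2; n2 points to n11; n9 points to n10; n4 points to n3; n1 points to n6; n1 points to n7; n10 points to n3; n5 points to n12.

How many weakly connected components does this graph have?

From n1: component {n1, n2, n3, n4, n5, n6, n7, n8, n9, n10, n11, n12}.
That's 1 component.

1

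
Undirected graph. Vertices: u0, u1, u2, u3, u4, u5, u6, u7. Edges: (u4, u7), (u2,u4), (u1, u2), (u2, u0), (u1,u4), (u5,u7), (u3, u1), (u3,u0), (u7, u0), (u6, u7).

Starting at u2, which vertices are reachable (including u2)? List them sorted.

Start at u2.
Its neighbours: u0, u1, u4.
Then their neighbours: u3, u7.
Then next layer: u5, u6.
Every vertex is now reached.

u0, u1, u2, u3, u4, u5, u6, u7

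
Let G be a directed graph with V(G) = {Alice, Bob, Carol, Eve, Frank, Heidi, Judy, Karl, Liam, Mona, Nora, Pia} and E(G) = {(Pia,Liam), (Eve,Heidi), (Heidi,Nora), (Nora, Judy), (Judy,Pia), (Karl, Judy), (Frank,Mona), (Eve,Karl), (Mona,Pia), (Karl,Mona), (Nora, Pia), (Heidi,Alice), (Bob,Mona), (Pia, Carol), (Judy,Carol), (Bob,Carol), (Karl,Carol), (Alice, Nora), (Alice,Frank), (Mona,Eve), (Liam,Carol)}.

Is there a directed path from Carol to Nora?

Carol has no outgoing edges, so nothing is reachable from it.

No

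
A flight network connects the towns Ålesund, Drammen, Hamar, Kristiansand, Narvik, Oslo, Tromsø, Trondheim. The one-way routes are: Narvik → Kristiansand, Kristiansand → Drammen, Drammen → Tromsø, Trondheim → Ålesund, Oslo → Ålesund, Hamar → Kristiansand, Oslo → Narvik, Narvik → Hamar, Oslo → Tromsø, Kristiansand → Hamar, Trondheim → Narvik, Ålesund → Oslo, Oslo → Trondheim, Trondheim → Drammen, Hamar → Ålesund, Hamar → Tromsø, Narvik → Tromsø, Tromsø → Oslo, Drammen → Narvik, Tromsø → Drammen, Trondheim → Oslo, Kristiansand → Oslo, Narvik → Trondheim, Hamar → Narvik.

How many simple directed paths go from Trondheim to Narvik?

7

Trondheim→Ålesund→Oslo→Narvik
Trondheim→Ålesund→Oslo→Tromsø→Drammen→Narvik
Trondheim→Drammen→Narvik
Trondheim→Drammen→Tromsø→Oslo→Narvik
Trondheim→Narvik
Trondheim→Oslo→Narvik
Trondheim→Oslo→Tromsø→Drammen→Narvik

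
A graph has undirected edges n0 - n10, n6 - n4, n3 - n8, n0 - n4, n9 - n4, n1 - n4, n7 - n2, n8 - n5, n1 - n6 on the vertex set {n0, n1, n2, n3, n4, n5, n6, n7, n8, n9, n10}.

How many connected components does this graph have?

From n0: component {n0, n1, n4, n6, n9, n10}.
From n2: component {n2, n7}.
From n3: component {n3, n5, n8}.
That's 3 components.

3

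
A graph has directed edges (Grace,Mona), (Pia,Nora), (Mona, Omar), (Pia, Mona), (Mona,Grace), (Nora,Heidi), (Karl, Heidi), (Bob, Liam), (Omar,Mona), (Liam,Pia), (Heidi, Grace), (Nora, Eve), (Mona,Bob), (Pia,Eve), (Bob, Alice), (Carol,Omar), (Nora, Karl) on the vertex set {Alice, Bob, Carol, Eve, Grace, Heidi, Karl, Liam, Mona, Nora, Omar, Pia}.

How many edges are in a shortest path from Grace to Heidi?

6

Distance 0: Grace.
Distance 1: Mona.
Distance 2: Bob, Omar.
Distance 3: Alice, Liam.
Distance 4: Pia.
Distance 5: Eve, Nora.
Distance 6: Heidi, Karl — contains Heidi.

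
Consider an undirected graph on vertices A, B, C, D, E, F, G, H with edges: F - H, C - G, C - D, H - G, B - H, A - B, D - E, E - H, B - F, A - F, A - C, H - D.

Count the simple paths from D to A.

15

D–C–A
D–C–G–H–B–A
D–C–G–H–B–F–A
D–C–G–H–F–A
D–C–G–H–F–B–A
D–E–H–B–A
D–E–H–B–F–A
D–E–H–F–A
D–E–H–F–B–A
D–E–H–G–C–A
D–H–B–A
D–H–B–F–A
D–H–F–A
D–H–F–B–A
D–H–G–C–A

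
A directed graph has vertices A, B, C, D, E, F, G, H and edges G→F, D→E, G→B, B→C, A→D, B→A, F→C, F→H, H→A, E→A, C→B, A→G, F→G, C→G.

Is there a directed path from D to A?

Yes

Explore from D.
Distance 1: reach E.
Distance 2: reach A.
Found A.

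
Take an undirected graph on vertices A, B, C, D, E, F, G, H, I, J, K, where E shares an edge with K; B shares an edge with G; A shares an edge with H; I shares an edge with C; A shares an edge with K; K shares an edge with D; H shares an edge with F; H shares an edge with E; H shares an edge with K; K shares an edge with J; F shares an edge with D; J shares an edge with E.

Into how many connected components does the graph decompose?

From A: component {A, D, E, F, H, J, K}.
From B: component {B, G}.
From C: component {C, I}.
That's 3 components.

3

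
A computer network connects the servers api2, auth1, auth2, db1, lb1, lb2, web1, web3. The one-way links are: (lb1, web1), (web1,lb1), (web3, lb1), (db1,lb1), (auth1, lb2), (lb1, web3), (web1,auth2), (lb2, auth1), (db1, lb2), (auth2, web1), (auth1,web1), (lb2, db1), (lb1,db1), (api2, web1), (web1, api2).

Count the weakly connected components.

1

From api2: component {api2, auth1, auth2, db1, lb1, lb2, web1, web3}.
That's 1 component.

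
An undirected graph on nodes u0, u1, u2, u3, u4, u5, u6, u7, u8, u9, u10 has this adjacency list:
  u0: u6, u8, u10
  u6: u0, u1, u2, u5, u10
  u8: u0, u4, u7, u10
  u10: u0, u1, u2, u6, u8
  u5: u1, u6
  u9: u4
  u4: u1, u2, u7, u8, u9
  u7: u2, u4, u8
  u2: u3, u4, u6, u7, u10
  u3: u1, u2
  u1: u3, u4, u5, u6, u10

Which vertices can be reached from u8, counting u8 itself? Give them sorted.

u0, u1, u2, u3, u4, u5, u6, u7, u8, u9, u10

Start at u8.
Its neighbours: u0, u4, u7, u10.
Then their neighbours: u1, u2, u6, u9.
Then next layer: u3, u5.
Every vertex is now reached.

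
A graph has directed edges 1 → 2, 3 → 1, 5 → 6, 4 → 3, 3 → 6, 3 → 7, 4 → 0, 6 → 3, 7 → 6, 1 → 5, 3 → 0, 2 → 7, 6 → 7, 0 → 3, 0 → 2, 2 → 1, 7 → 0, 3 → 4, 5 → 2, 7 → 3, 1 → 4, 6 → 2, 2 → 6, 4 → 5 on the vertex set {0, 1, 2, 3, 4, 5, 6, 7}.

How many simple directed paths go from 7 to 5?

26

7→0→2→1→4→5
7→0→2→1→5
7→0→2→6→3→1→4→5
7→0→2→6→3→1→5
7→0→2→6→3→4→5
7→0→3→1→4→5
7→0→3→1→5
7→0→3→4→5
... and 18 more.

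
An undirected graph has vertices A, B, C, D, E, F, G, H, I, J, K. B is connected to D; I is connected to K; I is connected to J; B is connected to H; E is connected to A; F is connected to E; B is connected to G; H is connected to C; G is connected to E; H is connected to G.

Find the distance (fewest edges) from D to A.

4

Distance 0: D.
Distance 1: B.
Distance 2: G, H.
Distance 3: C, E.
Distance 4: A, F — contains A.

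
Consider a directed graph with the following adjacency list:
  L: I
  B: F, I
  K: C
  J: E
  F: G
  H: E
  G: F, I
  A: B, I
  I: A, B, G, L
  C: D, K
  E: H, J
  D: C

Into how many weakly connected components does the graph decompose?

From A: component {A, B, F, G, I, L}.
From C: component {C, D, K}.
From E: component {E, H, J}.
That's 3 components.

3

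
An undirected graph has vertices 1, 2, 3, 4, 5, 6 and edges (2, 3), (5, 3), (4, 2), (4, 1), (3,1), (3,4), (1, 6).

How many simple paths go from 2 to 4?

2–3–1–4
2–3–4
2–4

3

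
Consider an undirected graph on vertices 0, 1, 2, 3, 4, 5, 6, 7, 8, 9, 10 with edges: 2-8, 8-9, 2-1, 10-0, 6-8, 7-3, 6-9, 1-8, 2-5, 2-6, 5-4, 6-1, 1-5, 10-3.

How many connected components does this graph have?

2

From 0: component {0, 3, 7, 10}.
From 1: component {1, 2, 4, 5, 6, 8, 9}.
That's 2 components.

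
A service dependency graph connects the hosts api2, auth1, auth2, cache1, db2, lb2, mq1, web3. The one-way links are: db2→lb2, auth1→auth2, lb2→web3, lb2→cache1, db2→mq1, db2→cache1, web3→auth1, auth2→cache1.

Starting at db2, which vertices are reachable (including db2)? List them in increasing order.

auth1, auth2, cache1, db2, lb2, mq1, web3

Start at db2.
Its neighbours: cache1, lb2, mq1.
Then their neighbours: web3.
Then next layer: auth1.
Then next layer: auth2.
Nothing further is reachable.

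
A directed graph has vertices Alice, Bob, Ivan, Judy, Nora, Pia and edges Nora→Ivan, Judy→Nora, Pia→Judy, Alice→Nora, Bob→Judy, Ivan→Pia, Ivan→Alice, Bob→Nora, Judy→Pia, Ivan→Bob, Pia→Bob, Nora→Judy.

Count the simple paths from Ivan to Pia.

4

Ivan→Alice→Nora→Judy→Pia
Ivan→Bob→Judy→Pia
Ivan→Bob→Nora→Judy→Pia
Ivan→Pia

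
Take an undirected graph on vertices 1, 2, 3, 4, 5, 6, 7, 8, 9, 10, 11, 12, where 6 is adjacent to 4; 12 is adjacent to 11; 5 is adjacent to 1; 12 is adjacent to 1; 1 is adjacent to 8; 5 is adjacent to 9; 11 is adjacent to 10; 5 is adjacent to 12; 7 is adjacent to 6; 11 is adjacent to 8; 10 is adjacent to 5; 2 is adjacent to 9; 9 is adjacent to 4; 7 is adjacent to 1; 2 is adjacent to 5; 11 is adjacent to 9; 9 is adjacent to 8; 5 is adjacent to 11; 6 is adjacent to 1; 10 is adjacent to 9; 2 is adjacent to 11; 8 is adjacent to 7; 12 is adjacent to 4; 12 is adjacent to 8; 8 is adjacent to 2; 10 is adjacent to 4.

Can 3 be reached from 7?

No

Explore from 7.
Distance 1: reach 1, 6, 8.
Distance 2: reach 2, 4, 5, 9, 11, 12.
Distance 3: reach 10.
The search is exhausted without reaching 3; it lies in a different component.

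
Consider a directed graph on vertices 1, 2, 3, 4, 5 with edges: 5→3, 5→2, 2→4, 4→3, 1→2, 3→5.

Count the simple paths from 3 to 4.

1

3→5→2→4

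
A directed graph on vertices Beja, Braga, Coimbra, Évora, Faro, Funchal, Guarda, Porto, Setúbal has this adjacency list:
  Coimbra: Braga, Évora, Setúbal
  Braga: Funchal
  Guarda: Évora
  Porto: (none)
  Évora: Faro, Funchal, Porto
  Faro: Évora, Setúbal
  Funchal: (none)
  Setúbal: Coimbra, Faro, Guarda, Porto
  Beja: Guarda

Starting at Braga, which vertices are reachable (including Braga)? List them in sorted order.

Braga, Funchal

Start at Braga.
Its neighbours: Funchal.
Nothing further is reachable.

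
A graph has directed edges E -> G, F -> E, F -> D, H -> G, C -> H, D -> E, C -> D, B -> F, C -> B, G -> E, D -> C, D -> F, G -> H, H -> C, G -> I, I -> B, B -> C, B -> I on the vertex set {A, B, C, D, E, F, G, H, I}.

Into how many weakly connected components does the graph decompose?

From A: component {A}.
From B: component {B, C, D, E, F, G, H, I}.
That's 2 components.

2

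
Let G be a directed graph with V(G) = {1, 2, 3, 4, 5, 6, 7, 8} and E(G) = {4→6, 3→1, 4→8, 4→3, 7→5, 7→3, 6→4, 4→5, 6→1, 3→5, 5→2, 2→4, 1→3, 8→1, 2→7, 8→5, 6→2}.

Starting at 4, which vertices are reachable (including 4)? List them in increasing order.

1, 2, 3, 4, 5, 6, 7, 8

Start at 4.
Its neighbours: 3, 5, 6, 8.
Then their neighbours: 1, 2.
Then next layer: 7.
Every vertex is now reached.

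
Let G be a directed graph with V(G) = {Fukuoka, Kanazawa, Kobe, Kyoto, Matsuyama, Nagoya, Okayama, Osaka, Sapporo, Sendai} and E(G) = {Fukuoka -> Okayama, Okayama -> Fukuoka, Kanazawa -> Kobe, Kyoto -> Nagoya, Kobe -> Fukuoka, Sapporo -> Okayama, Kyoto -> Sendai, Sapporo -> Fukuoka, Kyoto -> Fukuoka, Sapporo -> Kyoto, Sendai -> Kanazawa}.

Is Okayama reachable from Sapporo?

Yes

Explore from Sapporo.
Distance 1: reach Fukuoka, Kyoto, Okayama.
Found Okayama.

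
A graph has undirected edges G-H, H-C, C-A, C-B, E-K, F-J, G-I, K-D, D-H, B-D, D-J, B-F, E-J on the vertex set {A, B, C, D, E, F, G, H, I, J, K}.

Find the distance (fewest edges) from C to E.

4

Distance 0: C.
Distance 1: A, B, H.
Distance 2: D, F, G.
Distance 3: I, J, K.
Distance 4: E — contains E.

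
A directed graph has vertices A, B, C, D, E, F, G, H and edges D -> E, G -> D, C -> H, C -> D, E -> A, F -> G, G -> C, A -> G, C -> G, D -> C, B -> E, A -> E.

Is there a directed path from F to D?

Explore from F.
Distance 1: reach G.
Distance 2: reach C, D.
Found D.

Yes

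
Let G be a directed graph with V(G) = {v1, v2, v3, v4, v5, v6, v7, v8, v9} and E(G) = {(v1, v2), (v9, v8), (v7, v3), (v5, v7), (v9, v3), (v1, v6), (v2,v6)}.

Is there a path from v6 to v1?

v6 has no outgoing edges, so nothing is reachable from it.

No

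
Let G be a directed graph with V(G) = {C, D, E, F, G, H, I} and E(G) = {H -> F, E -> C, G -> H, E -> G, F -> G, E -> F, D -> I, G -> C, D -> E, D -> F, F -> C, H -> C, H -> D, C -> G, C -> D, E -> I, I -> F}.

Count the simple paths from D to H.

10

D→E→C→G→H
D→E→F→C→G→H
D→E→F→G→H
D→E→G→H
D→E→I→F→C→G→H
D→E→I→F→G→H
D→F→C→G→H
D→F→G→H
D→I→F→C→G→H
D→I→F→G→H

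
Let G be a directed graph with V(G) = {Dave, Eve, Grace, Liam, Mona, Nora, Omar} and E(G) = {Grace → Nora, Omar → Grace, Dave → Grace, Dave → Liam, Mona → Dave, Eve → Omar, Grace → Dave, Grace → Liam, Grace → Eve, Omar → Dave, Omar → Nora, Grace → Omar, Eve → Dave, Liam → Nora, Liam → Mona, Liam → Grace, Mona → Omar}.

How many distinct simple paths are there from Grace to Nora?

Grace→Dave→Liam→Mona→Omar→Nora
Grace→Dave→Liam→Nora
Grace→Eve→Dave→Liam→Mona→Omar→Nora
Grace→Eve→Dave→Liam→Nora
Grace→Eve→Omar→Dave→Liam→Nora
Grace→Eve→Omar→Nora
Grace→Liam→Mona→Omar→Nora
Grace→Liam→Nora
Grace→Nora
Grace→Omar→Dave→Liam→Nora
Grace→Omar→Nora

11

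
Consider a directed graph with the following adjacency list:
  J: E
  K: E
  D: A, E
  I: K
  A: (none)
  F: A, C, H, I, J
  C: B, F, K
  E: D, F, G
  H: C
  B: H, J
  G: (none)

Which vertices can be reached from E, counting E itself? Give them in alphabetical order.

Start at E.
Its neighbours: D, F, G.
Then their neighbours: A, C, H, I, J.
Then next layer: B, K.
Every vertex is now reached.

A, B, C, D, E, F, G, H, I, J, K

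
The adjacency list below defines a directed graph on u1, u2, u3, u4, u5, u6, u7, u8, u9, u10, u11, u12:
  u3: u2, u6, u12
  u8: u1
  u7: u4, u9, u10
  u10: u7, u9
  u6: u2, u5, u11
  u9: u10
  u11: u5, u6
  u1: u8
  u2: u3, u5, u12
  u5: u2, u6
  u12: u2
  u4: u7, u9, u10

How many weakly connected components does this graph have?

From u1: component {u1, u8}.
From u2: component {u2, u3, u5, u6, u11, u12}.
From u4: component {u4, u7, u9, u10}.
That's 3 components.

3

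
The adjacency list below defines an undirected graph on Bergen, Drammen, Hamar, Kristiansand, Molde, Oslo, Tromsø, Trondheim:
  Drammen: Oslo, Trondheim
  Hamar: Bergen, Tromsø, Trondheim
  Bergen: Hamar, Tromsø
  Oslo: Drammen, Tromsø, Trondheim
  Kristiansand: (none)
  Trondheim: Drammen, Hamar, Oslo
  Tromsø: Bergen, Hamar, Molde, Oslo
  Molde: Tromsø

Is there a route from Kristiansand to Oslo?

No

Kristiansand has no edges, so nothing is reachable from it.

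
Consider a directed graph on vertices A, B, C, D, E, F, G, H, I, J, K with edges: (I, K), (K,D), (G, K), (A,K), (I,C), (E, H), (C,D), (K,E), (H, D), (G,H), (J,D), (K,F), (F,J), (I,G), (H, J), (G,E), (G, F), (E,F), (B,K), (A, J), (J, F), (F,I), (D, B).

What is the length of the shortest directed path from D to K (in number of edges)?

2

Distance 0: D.
Distance 1: B.
Distance 2: K — contains K.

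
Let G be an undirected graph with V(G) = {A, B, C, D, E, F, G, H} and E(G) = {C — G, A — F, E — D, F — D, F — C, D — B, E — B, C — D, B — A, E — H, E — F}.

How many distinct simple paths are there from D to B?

7

D–B
D–C–F–A–B
D–C–F–E–B
D–E–B
D–E–F–A–B
D–F–A–B
D–F–E–B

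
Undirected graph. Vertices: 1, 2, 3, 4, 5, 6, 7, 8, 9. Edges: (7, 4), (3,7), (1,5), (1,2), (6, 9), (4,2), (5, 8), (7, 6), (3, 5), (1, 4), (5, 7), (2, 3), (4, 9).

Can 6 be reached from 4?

Yes

Explore from 4.
Distance 1: reach 1, 2, 7, 9.
Distance 2: reach 3, 5, 6.
Found 6.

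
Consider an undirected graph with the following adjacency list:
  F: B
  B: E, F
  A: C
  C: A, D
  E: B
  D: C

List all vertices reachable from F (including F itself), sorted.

Start at F.
Its neighbours: B.
Then their neighbours: E.
Nothing further is reachable.

B, E, F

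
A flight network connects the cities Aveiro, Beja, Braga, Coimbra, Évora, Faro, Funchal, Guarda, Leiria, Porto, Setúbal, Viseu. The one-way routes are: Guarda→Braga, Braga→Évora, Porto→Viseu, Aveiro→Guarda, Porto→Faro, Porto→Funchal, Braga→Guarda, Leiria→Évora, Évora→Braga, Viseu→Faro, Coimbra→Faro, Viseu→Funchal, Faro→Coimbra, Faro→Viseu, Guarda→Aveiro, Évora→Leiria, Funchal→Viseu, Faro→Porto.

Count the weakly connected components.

From Aveiro: component {Aveiro, Braga, Évora, Guarda, Leiria}.
From Beja: component {Beja}.
From Coimbra: component {Coimbra, Faro, Funchal, Porto, Viseu}.
From Setúbal: component {Setúbal}.
That's 4 components.

4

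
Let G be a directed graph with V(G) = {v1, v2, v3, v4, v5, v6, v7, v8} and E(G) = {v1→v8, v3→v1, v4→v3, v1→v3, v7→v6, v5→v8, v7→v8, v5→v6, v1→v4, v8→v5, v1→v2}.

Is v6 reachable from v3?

Explore from v3.
Distance 1: reach v1.
Distance 2: reach v2, v4, v8.
Distance 3: reach v5.
Distance 4: reach v6.
Found v6.

Yes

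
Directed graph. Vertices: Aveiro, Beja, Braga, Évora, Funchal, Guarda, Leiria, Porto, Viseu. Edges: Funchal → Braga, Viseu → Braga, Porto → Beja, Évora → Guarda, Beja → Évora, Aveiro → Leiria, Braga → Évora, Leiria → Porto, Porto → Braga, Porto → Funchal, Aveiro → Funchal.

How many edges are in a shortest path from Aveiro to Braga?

2

Distance 0: Aveiro.
Distance 1: Funchal, Leiria.
Distance 2: Braga, Porto — contains Braga.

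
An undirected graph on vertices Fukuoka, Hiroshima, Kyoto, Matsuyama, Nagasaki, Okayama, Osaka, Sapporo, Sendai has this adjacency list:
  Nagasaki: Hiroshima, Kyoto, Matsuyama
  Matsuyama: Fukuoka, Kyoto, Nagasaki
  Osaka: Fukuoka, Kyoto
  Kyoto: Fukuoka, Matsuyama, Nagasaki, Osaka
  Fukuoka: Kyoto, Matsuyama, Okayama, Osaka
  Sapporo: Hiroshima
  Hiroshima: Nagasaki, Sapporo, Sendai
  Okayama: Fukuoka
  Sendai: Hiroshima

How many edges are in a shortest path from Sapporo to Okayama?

5

Distance 0: Sapporo.
Distance 1: Hiroshima.
Distance 2: Nagasaki, Sendai.
Distance 3: Kyoto, Matsuyama.
Distance 4: Fukuoka, Osaka.
Distance 5: Okayama — contains Okayama.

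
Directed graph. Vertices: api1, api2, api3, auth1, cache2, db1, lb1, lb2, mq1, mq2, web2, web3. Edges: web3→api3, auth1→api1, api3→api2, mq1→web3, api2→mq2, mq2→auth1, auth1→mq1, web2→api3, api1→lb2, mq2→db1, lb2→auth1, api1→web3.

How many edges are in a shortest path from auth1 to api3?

3

Distance 0: auth1.
Distance 1: api1, mq1.
Distance 2: lb2, web3.
Distance 3: api3 — contains api3.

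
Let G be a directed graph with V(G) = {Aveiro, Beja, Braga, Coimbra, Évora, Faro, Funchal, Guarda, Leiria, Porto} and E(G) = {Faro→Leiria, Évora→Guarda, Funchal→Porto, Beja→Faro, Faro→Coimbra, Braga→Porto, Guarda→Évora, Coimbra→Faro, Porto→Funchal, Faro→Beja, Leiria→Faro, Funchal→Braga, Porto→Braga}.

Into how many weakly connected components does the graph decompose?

4

From Aveiro: component {Aveiro}.
From Beja: component {Beja, Coimbra, Faro, Leiria}.
From Braga: component {Braga, Funchal, Porto}.
From Évora: component {Évora, Guarda}.
That's 4 components.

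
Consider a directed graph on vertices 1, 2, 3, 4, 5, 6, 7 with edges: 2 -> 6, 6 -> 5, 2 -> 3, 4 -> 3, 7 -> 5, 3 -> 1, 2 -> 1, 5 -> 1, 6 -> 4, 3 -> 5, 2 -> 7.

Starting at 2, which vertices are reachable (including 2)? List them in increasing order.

1, 2, 3, 4, 5, 6, 7

Start at 2.
Its neighbours: 1, 3, 6, 7.
Then their neighbours: 4, 5.
Every vertex is now reached.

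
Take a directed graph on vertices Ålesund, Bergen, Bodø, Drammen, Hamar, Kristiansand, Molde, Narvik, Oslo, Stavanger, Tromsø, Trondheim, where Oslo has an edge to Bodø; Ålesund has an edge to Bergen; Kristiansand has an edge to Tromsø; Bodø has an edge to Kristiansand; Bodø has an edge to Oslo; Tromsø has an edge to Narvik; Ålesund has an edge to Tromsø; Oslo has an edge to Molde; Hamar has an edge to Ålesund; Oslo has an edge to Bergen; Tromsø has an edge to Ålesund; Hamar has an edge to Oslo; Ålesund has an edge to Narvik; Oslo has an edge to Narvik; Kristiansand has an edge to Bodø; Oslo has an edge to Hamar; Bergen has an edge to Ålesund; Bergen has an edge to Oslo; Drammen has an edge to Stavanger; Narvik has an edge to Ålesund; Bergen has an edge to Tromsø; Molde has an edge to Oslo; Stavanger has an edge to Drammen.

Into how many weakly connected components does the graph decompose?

3

From Ålesund: component {Ålesund, Bergen, Bodø, Hamar, Kristiansand, Molde, Narvik, Oslo, Tromsø}.
From Drammen: component {Drammen, Stavanger}.
From Trondheim: component {Trondheim}.
That's 3 components.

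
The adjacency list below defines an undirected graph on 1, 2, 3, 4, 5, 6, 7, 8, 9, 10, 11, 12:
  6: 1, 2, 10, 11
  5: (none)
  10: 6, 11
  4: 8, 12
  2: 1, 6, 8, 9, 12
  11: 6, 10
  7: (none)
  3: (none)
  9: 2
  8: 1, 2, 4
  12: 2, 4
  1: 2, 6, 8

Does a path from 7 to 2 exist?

No

7 has no edges, so nothing is reachable from it.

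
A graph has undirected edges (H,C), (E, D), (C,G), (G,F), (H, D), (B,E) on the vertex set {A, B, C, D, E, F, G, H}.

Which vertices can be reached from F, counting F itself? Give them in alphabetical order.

B, C, D, E, F, G, H

Start at F.
Its neighbours: G.
Then their neighbours: C.
Then next layer: H.
Then next layer: D.
Then next layer: E.
Then next layer: B.
Nothing further is reachable.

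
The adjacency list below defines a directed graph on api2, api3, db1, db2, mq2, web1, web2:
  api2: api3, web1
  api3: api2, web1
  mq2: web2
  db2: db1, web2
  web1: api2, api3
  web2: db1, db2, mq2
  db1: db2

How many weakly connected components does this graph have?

From api2: component {api2, api3, web1}.
From db1: component {db1, db2, mq2, web2}.
That's 2 components.

2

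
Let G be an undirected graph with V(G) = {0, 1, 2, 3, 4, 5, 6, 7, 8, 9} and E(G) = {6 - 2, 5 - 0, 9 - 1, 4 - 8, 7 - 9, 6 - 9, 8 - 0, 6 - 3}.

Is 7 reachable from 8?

No

Explore from 8.
Distance 1: reach 0, 4.
Distance 2: reach 5.
The search is exhausted without reaching 7; it lies in a different component.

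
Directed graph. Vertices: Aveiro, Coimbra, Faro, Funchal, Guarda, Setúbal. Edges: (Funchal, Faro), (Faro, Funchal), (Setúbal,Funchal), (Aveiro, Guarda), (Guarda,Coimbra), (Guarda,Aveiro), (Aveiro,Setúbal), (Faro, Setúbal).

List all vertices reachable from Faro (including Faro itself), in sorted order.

Start at Faro.
Its neighbours: Funchal, Setúbal.
Nothing further is reachable.

Faro, Funchal, Setúbal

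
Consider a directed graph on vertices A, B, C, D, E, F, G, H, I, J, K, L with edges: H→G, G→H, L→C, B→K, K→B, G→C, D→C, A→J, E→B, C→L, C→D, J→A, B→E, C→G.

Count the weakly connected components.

5

From A: component {A, J}.
From B: component {B, E, K}.
From C: component {C, D, G, H, L}.
From F: component {F}.
From I: component {I}.
That's 5 components.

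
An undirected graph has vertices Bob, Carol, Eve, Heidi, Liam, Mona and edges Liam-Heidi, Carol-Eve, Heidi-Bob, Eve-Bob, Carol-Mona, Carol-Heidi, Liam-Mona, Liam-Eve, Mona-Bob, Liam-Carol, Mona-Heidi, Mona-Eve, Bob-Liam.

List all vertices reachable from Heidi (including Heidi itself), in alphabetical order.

Bob, Carol, Eve, Heidi, Liam, Mona

Start at Heidi.
Its neighbours: Bob, Carol, Liam, Mona.
Then their neighbours: Eve.
Every vertex is now reached.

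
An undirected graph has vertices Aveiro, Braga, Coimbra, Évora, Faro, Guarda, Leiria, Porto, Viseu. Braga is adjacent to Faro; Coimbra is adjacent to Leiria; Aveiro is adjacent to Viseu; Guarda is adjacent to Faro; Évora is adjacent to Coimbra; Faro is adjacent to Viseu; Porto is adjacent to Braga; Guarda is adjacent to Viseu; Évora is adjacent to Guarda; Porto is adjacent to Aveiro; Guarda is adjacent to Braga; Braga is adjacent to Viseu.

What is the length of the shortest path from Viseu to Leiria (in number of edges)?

4

Distance 0: Viseu.
Distance 1: Aveiro, Braga, Faro, Guarda.
Distance 2: Évora, Porto.
Distance 3: Coimbra.
Distance 4: Leiria — contains Leiria.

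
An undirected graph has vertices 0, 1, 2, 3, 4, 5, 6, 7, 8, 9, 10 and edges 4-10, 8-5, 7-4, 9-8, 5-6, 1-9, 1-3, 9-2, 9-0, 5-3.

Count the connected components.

From 0: component {0, 1, 2, 3, 5, 6, 8, 9}.
From 4: component {4, 7, 10}.
That's 2 components.

2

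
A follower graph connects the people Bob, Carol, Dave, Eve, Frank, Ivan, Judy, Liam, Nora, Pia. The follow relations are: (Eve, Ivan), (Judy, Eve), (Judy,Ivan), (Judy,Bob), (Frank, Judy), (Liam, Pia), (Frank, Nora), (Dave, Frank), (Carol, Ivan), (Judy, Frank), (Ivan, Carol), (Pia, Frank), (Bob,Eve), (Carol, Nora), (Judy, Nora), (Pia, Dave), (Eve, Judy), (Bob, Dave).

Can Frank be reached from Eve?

Explore from Eve.
Distance 1: reach Ivan, Judy.
Distance 2: reach Bob, Carol, Frank, Nora.
Found Frank.

Yes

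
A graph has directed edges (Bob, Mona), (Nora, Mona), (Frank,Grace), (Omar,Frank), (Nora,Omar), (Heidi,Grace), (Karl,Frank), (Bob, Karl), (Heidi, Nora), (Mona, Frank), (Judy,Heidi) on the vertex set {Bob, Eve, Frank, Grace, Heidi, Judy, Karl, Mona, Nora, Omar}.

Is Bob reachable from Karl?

No

Explore from Karl.
Distance 1: reach Frank.
Distance 2: reach Grace.
The search from Karl is exhausted; no directed path reaches Bob.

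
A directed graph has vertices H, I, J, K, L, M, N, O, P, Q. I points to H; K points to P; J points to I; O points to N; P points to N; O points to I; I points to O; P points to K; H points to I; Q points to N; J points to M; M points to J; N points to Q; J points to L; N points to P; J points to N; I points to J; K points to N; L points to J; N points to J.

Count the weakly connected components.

1

From H: component {H, I, J, K, L, M, N, O, P, Q}.
That's 1 component.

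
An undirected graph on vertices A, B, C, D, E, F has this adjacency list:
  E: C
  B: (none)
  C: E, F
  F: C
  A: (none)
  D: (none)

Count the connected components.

4

From A: component {A}.
From B: component {B}.
From C: component {C, E, F}.
From D: component {D}.
That's 4 components.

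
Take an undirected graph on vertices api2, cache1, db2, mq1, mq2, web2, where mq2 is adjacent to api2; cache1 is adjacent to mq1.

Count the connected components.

From api2: component {api2, mq2}.
From cache1: component {cache1, mq1}.
From db2: component {db2}.
From web2: component {web2}.
That's 4 components.

4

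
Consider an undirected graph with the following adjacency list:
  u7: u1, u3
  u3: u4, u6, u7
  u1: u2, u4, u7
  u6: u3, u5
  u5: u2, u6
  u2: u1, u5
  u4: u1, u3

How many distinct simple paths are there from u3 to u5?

u3–u4–u1–u2–u5
u3–u6–u5
u3–u7–u1–u2–u5

3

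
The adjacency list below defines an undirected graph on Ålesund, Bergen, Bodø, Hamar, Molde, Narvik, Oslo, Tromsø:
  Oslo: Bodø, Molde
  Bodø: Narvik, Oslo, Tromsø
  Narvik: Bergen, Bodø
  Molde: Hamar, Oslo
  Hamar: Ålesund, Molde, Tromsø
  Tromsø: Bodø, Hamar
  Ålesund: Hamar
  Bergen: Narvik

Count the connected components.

From Ålesund: component {Ålesund, Bergen, Bodø, Hamar, Molde, Narvik, Oslo, Tromsø}.
That's 1 component.

1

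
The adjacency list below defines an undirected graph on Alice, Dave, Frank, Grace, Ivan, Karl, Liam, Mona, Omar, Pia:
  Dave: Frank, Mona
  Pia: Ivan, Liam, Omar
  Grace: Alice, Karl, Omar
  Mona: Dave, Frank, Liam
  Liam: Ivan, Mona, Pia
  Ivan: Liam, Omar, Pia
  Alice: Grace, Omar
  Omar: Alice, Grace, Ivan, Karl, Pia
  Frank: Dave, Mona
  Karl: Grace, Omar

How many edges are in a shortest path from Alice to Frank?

5

Distance 0: Alice.
Distance 1: Grace, Omar.
Distance 2: Ivan, Karl, Pia.
Distance 3: Liam.
Distance 4: Mona.
Distance 5: Dave, Frank — contains Frank.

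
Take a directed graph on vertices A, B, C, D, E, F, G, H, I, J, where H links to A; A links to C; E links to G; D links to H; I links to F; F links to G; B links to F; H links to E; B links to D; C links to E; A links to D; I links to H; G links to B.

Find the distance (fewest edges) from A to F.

Distance 0: A.
Distance 1: C, D.
Distance 2: E, H.
Distance 3: G.
Distance 4: B.
Distance 5: F — contains F.

5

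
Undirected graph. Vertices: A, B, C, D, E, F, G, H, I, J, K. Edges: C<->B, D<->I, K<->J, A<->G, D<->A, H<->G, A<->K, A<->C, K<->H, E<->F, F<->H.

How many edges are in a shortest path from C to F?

Distance 0: C.
Distance 1: A, B.
Distance 2: D, G, K.
Distance 3: H, I, J.
Distance 4: F — contains F.

4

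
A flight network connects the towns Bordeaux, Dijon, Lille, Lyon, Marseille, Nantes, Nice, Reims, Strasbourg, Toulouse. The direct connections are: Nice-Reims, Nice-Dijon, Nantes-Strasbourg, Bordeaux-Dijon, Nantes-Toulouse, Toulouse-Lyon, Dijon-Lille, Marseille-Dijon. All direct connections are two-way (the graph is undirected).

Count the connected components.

2

From Bordeaux: component {Bordeaux, Dijon, Lille, Marseille, Nice, Reims}.
From Lyon: component {Lyon, Nantes, Strasbourg, Toulouse}.
That's 2 components.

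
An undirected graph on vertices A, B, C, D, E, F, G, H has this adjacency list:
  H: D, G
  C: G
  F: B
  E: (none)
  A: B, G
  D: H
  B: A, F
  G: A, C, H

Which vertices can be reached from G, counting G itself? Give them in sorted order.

Start at G.
Its neighbours: A, C, H.
Then their neighbours: B, D.
Then next layer: F.
Nothing further is reachable.

A, B, C, D, F, G, H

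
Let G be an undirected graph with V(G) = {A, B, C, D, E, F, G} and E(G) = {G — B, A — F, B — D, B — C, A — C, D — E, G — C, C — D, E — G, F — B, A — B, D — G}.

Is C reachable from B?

Yes

Explore from B.
Distance 1: reach A, C, D, F, G.
Found C.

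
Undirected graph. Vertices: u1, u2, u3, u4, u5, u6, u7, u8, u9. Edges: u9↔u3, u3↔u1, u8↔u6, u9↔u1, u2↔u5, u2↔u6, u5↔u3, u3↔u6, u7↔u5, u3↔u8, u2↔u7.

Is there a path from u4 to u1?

No

u4 has no edges, so nothing is reachable from it.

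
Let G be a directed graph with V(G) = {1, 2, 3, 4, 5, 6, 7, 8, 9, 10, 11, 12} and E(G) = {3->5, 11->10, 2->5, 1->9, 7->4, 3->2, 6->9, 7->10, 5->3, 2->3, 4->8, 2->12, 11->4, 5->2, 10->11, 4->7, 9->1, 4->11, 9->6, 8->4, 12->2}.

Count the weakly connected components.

3

From 1: component {1, 6, 9}.
From 2: component {2, 3, 5, 12}.
From 4: component {4, 7, 8, 10, 11}.
That's 3 components.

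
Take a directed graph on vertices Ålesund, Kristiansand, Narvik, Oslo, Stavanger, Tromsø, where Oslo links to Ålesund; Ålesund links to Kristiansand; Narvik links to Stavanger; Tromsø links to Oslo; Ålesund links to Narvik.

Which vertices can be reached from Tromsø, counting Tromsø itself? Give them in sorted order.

Start at Tromsø.
Its neighbours: Oslo.
Then their neighbours: Ålesund.
Then next layer: Kristiansand, Narvik.
Then next layer: Stavanger.
Every vertex is now reached.

Ålesund, Kristiansand, Narvik, Oslo, Stavanger, Tromsø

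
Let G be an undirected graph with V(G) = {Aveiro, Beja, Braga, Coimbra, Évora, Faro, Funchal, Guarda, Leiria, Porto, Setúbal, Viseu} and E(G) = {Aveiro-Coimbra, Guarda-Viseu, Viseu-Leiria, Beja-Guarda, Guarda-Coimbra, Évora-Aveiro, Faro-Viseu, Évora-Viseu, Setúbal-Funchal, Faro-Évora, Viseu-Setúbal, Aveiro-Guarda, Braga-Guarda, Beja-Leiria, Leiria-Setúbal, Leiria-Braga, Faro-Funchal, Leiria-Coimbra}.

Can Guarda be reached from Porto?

No

Porto has no edges, so nothing is reachable from it.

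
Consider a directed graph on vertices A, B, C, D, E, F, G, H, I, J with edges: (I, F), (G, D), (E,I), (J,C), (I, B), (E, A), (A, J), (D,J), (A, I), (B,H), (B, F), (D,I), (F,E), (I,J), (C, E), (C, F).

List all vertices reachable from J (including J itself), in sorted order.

Start at J.
Its neighbours: C.
Then their neighbours: E, F.
Then next layer: A, I.
Then next layer: B.
Then next layer: H.
Nothing further is reachable.

A, B, C, E, F, H, I, J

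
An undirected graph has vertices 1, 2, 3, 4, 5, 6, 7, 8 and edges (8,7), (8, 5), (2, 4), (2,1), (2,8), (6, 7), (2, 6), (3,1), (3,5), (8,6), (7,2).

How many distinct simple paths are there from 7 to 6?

7–2–1–3–5–8–6
7–2–6
7–2–8–6
7–6
7–8–2–6
7–8–5–3–1–2–6
7–8–6

7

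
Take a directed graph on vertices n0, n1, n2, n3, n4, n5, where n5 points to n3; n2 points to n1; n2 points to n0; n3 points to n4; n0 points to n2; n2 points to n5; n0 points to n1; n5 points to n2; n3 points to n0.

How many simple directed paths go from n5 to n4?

n5→n3→n4

1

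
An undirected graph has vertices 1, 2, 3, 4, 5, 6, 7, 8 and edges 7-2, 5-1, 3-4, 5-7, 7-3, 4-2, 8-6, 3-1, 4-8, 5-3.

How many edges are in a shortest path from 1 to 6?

Distance 0: 1.
Distance 1: 3, 5.
Distance 2: 4, 7.
Distance 3: 2, 8.
Distance 4: 6 — contains 6.

4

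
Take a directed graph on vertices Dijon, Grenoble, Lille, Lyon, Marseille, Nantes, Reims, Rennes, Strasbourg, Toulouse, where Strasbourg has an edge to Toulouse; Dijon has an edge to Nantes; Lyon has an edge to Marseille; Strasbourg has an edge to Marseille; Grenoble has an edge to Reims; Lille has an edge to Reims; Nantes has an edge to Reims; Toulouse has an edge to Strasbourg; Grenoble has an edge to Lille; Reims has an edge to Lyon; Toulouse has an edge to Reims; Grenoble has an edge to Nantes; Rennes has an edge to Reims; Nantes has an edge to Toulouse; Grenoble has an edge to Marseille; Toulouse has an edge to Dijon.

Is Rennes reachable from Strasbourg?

Explore from Strasbourg.
Distance 1: reach Marseille, Toulouse.
Distance 2: reach Dijon, Reims.
Distance 3: reach Lyon, Nantes.
The search from Strasbourg is exhausted; no directed path reaches Rennes.

No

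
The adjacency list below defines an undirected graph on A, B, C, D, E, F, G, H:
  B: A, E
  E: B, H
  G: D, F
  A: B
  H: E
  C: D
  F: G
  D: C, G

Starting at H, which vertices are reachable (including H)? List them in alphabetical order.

Start at H.
Its neighbours: E.
Then their neighbours: B.
Then next layer: A.
Nothing further is reachable.

A, B, E, H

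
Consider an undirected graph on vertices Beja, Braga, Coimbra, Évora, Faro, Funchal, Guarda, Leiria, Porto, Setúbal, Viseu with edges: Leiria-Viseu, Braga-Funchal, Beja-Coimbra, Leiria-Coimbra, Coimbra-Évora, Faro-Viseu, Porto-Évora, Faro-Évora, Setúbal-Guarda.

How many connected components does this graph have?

From Beja: component {Beja, Coimbra, Évora, Faro, Leiria, Porto, Viseu}.
From Braga: component {Braga, Funchal}.
From Guarda: component {Guarda, Setúbal}.
That's 3 components.

3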